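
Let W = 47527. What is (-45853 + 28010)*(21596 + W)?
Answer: -1233361689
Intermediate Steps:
(-45853 + 28010)*(21596 + W) = (-45853 + 28010)*(21596 + 47527) = -17843*69123 = -1233361689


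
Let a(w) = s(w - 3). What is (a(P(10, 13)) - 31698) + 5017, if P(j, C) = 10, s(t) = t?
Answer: -26674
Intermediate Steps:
a(w) = -3 + w (a(w) = w - 3 = -3 + w)
(a(P(10, 13)) - 31698) + 5017 = ((-3 + 10) - 31698) + 5017 = (7 - 31698) + 5017 = -31691 + 5017 = -26674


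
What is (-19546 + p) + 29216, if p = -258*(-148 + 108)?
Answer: 19990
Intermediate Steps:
p = 10320 (p = -258*(-40) = 10320)
(-19546 + p) + 29216 = (-19546 + 10320) + 29216 = -9226 + 29216 = 19990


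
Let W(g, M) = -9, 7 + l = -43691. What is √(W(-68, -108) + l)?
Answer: I*√43707 ≈ 209.06*I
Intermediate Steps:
l = -43698 (l = -7 - 43691 = -43698)
√(W(-68, -108) + l) = √(-9 - 43698) = √(-43707) = I*√43707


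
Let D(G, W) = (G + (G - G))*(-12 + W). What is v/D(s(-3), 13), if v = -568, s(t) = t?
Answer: 568/3 ≈ 189.33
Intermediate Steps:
D(G, W) = G*(-12 + W) (D(G, W) = (G + 0)*(-12 + W) = G*(-12 + W))
v/D(s(-3), 13) = -568*(-1/(3*(-12 + 13))) = -568/((-3*1)) = -568/(-3) = -568*(-⅓) = 568/3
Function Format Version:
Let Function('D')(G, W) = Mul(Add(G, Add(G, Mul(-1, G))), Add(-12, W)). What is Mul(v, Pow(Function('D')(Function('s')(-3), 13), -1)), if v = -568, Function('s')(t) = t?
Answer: Rational(568, 3) ≈ 189.33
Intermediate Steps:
Function('D')(G, W) = Mul(G, Add(-12, W)) (Function('D')(G, W) = Mul(Add(G, 0), Add(-12, W)) = Mul(G, Add(-12, W)))
Mul(v, Pow(Function('D')(Function('s')(-3), 13), -1)) = Mul(-568, Pow(Mul(-3, Add(-12, 13)), -1)) = Mul(-568, Pow(Mul(-3, 1), -1)) = Mul(-568, Pow(-3, -1)) = Mul(-568, Rational(-1, 3)) = Rational(568, 3)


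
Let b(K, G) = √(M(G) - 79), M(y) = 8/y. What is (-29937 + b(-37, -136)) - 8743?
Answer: -38680 + 8*I*√357/17 ≈ -38680.0 + 8.8915*I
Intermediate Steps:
b(K, G) = √(-79 + 8/G) (b(K, G) = √(8/G - 79) = √(-79 + 8/G))
(-29937 + b(-37, -136)) - 8743 = (-29937 + √(-79 + 8/(-136))) - 8743 = (-29937 + √(-79 + 8*(-1/136))) - 8743 = (-29937 + √(-79 - 1/17)) - 8743 = (-29937 + √(-1344/17)) - 8743 = (-29937 + 8*I*√357/17) - 8743 = -38680 + 8*I*√357/17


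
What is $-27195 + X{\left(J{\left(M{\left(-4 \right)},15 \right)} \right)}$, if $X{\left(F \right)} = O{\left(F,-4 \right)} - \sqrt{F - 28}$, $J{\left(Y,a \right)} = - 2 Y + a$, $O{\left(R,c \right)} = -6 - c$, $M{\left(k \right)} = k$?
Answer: $-27197 - i \sqrt{5} \approx -27197.0 - 2.2361 i$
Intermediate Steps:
$J{\left(Y,a \right)} = a - 2 Y$
$X{\left(F \right)} = -2 - \sqrt{-28 + F}$ ($X{\left(F \right)} = \left(-6 - -4\right) - \sqrt{F - 28} = \left(-6 + 4\right) - \sqrt{-28 + F} = -2 - \sqrt{-28 + F}$)
$-27195 + X{\left(J{\left(M{\left(-4 \right)},15 \right)} \right)} = -27195 - \left(2 + \sqrt{-28 + \left(15 - -8\right)}\right) = -27195 - \left(2 + \sqrt{-28 + \left(15 + 8\right)}\right) = -27195 - \left(2 + \sqrt{-28 + 23}\right) = -27195 - \left(2 + \sqrt{-5}\right) = -27195 - \left(2 + i \sqrt{5}\right) = -27197 - i \sqrt{5}$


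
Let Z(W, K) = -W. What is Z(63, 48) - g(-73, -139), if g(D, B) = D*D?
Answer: -5392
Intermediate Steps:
g(D, B) = D²
Z(63, 48) - g(-73, -139) = -1*63 - 1*(-73)² = -63 - 1*5329 = -63 - 5329 = -5392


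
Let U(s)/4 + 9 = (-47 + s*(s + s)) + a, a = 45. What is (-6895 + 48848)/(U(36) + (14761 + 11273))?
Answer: 41953/36358 ≈ 1.1539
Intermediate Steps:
U(s) = -44 + 8*s**2 (U(s) = -36 + 4*((-47 + s*(s + s)) + 45) = -36 + 4*((-47 + s*(2*s)) + 45) = -36 + 4*((-47 + 2*s**2) + 45) = -36 + 4*(-2 + 2*s**2) = -36 + (-8 + 8*s**2) = -44 + 8*s**2)
(-6895 + 48848)/(U(36) + (14761 + 11273)) = (-6895 + 48848)/((-44 + 8*36**2) + (14761 + 11273)) = 41953/((-44 + 8*1296) + 26034) = 41953/((-44 + 10368) + 26034) = 41953/(10324 + 26034) = 41953/36358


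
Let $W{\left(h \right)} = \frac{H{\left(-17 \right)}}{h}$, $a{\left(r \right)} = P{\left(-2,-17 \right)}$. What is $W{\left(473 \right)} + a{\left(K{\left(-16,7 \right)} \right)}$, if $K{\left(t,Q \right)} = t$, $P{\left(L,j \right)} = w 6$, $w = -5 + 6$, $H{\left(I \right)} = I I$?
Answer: $\frac{3127}{473} \approx 6.611$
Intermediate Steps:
$H{\left(I \right)} = I^{2}$
$w = 1$
$P{\left(L,j \right)} = 6$ ($P{\left(L,j \right)} = 1 \cdot 6 = 6$)
$a{\left(r \right)} = 6$
$W{\left(h \right)} = \frac{289}{h}$ ($W{\left(h \right)} = \frac{\left(-17\right)^{2}}{h} = \frac{289}{h}$)
$W{\left(473 \right)} + a{\left(K{\left(-16,7 \right)} \right)} = \frac{289}{473} + 6 = \frac{3127}{473}$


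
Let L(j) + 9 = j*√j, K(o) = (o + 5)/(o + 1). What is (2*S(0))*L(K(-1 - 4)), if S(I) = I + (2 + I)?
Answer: -36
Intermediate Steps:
K(o) = (5 + o)/(1 + o)
L(j) = -9 + j^(3/2) (L(j) = -9 + j*√j = -9 + j^(3/2))
S(I) = 2 + 2*I
(2*S(0))*L(K(-1 - 4)) = (2*(2 + 2*0))*(-9 + ((5 + (-1 - 4))/(1 + (-1 - 4)))^(3/2)) = (2*(2 + 0))*(-9 + ((5 - 5)/(1 - 5))^(3/2)) = (2*2)*(-9 + (0/(-4))^(3/2)) = 4*(-9 + (-¼*0)^(3/2)) = 4*(-9 + 0^(3/2)) = 4*(-9 + 0) = 4*(-9) = -36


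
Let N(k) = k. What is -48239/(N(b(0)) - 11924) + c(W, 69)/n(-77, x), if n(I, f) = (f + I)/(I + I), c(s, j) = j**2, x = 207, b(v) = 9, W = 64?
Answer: -872973544/154895 ≈ -5635.9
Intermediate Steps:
n(I, f) = (I + f)/(2*I) (n(I, f) = (I + f)/((2*I)) = (I + f)*(1/(2*I)) = (I + f)/(2*I))
-48239/(N(b(0)) - 11924) + c(W, 69)/n(-77, x) = -48239/(9 - 11924) + 69**2/(((1/2)*(-77 + 207)/(-77))) = -48239/(-11915) + 4761/(((1/2)*(-1/77)*130)) = -48239*(-1/11915) + 4761/(-65/77) = 48239/11915 + 4761*(-77/65) = 48239/11915 - 366597/65 = -872973544/154895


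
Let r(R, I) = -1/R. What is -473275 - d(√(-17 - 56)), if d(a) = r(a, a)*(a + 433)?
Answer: -473274 - 433*I*√73/73 ≈ -4.7327e+5 - 50.679*I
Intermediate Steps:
d(a) = -(433 + a)/a (d(a) = (-1/a)*(a + 433) = (-1/a)*(433 + a) = -(433 + a)/a)
-473275 - d(√(-17 - 56)) = -473275 - (-433 - √(-17 - 56))/(√(-17 - 56)) = -473275 - (-433 - √(-73))/(√(-73)) = -473275 - (-433 - I*√73)/(I*√73) = -473275 - (-I*√73/73)*(-433 - I*√73) = -473275 - (-1)*I*√73*(-433 - I*√73)/73 = -473275 + I*√73*(-433 - I*√73)/73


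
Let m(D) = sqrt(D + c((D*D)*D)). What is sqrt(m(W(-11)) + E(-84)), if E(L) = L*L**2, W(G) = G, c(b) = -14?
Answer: sqrt(-592704 + 5*I) ≈ 0.003 + 769.87*I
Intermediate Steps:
E(L) = L**3
m(D) = sqrt(-14 + D) (m(D) = sqrt(D - 14) = sqrt(-14 + D))
sqrt(m(W(-11)) + E(-84)) = sqrt(sqrt(-14 - 11) + (-84)**3) = sqrt(sqrt(-25) - 592704) = sqrt(5*I - 592704) = sqrt(-592704 + 5*I)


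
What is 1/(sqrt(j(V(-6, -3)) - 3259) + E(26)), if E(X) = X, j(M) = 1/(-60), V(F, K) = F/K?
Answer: 1560/236101 - 2*I*sqrt(2933115)/236101 ≈ 0.0066073 - 0.014508*I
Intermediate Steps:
j(M) = -1/60
1/(sqrt(j(V(-6, -3)) - 3259) + E(26)) = 1/(sqrt(-1/60 - 3259) + 26) = 1/(sqrt(-195541/60) + 26) = 1/(I*sqrt(2933115)/30 + 26) = 1/(26 + I*sqrt(2933115)/30)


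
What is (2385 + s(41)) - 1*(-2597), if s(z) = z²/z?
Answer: 5023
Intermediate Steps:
s(z) = z
(2385 + s(41)) - 1*(-2597) = (2385 + 41) - 1*(-2597) = 2426 + 2597 = 5023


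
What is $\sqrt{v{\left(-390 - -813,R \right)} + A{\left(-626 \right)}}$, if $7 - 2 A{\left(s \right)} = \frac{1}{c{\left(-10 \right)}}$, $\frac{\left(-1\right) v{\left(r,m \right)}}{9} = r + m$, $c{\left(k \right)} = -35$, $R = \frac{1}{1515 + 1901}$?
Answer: $\frac{i \sqrt{277394490870}}{8540} \approx 61.672 i$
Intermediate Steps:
$R = \frac{1}{3416} \approx 0.00029274$
$v{\left(r,m \right)} = - 9 m - 9 r$ ($v{\left(r,m \right)} = - 9 \left(r + m\right) = - 9 \left(m + r\right) = - 9 m - 9 r$)
$A{\left(s \right)} = \frac{123}{35}$ ($A{\left(s \right)} = \frac{7}{2} - \frac{1}{2 \left(-35\right)} = \frac{7}{2} - - \frac{1}{70} = \frac{7}{2} + \frac{1}{70} = \frac{123}{35}$)
$\sqrt{v{\left(-390 - -813,R \right)} + A{\left(-626 \right)}} = \sqrt{\left(\left(-9\right) \frac{1}{3416} - 9 \left(-390 - -813\right)\right) + \frac{123}{35}} = \sqrt{\left(- \frac{9}{3416} - 9 \left(-390 + 813\right)\right) + \frac{123}{35}} = \sqrt{\left(- \frac{9}{3416} - 3807\right) + \frac{123}{35}} = \sqrt{- \frac{13004721}{3416} + \frac{123}{35}} = \sqrt{- \frac{64963581}{17080}} = \frac{i \sqrt{277394490870}}{8540}$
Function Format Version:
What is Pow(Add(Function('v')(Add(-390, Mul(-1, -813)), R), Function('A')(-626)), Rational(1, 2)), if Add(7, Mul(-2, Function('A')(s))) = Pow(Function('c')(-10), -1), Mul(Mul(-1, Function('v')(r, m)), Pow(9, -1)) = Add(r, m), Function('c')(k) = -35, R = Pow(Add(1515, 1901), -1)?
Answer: Mul(Rational(1, 8540), I, Pow(277394490870, Rational(1, 2))) ≈ Mul(61.672, I)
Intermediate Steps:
R = Rational(1, 3416) (R = Pow(3416, -1) = Rational(1, 3416) ≈ 0.00029274)
Function('v')(r, m) = Add(Mul(-9, m), Mul(-9, r)) (Function('v')(r, m) = Mul(-9, Add(r, m)) = Mul(-9, Add(m, r)) = Add(Mul(-9, m), Mul(-9, r)))
Function('A')(s) = Rational(123, 35) (Function('A')(s) = Add(Rational(7, 2), Mul(Rational(-1, 2), Pow(-35, -1))) = Add(Rational(7, 2), Mul(Rational(-1, 2), Rational(-1, 35))) = Add(Rational(7, 2), Rational(1, 70)) = Rational(123, 35))
Pow(Add(Function('v')(Add(-390, Mul(-1, -813)), R), Function('A')(-626)), Rational(1, 2)) = Pow(Add(Add(Mul(-9, Rational(1, 3416)), Mul(-9, Add(-390, Mul(-1, -813)))), Rational(123, 35)), Rational(1, 2)) = Pow(Add(Add(Rational(-9, 3416), Mul(-9, Add(-390, 813))), Rational(123, 35)), Rational(1, 2)) = Pow(Add(Add(Rational(-9, 3416), Mul(-9, 423)), Rational(123, 35)), Rational(1, 2)) = Pow(Add(Add(Rational(-9, 3416), -3807), Rational(123, 35)), Rational(1, 2)) = Pow(Add(Rational(-13004721, 3416), Rational(123, 35)), Rational(1, 2)) = Pow(Rational(-64963581, 17080), Rational(1, 2)) = Mul(Rational(1, 8540), I, Pow(277394490870, Rational(1, 2)))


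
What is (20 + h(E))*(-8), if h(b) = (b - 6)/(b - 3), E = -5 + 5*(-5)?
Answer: -1856/11 ≈ -168.73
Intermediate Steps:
E = -30 (E = -5 - 25 = -30)
h(b) = (-6 + b)/(-3 + b)
(20 + h(E))*(-8) = (20 + (-6 - 30)/(-3 - 30))*(-8) = (20 - 36/(-33))*(-8) = (20 - 1/33*(-36))*(-8) = (20 + 12/11)*(-8) = (232/11)*(-8) = -1856/11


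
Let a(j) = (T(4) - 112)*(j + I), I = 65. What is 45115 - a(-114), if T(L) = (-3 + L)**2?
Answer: 39676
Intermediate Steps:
a(j) = -7215 - 111*j (a(j) = ((-3 + 4)**2 - 112)*(j + 65) = (1**2 - 112)*(65 + j) = (1 - 112)*(65 + j) = -111*(65 + j) = -7215 - 111*j)
45115 - a(-114) = 45115 - (-7215 - 111*(-114)) = 45115 - (-7215 + 12654) = 45115 - 1*5439 = 45115 - 5439 = 39676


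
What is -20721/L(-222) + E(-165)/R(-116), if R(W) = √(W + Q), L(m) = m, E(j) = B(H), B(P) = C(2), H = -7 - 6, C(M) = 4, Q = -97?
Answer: 6907/74 - 4*I*√213/213 ≈ 93.338 - 0.27408*I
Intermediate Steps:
H = -13
B(P) = 4
E(j) = 4
R(W) = √(-97 + W) (R(W) = √(W - 97) = √(-97 + W))
-20721/L(-222) + E(-165)/R(-116) = -20721/(-222) + 4/(√(-97 - 116)) = -20721*(-1/222) + 4/(√(-213)) = 6907/74 + 4/((I*√213)) = 6907/74 + 4*(-I*√213/213) = 6907/74 - 4*I*√213/213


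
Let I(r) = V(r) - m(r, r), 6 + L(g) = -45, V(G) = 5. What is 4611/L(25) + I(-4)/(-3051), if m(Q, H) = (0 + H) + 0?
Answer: -521060/5763 ≈ -90.415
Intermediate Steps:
m(Q, H) = H (m(Q, H) = H + 0 = H)
L(g) = -51 (L(g) = -6 - 45 = -51)
I(r) = 5 - r
4611/L(25) + I(-4)/(-3051) = 4611/(-51) + (5 - 1*(-4))/(-3051) = 4611*(-1/51) + (5 + 4)*(-1/3051) = -1537/17 + 9*(-1/3051) = -1537/17 - 1/339 = -521060/5763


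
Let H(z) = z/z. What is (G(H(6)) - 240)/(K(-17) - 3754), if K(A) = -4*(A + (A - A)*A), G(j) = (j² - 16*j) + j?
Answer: 127/1843 ≈ 0.068909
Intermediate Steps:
H(z) = 1
G(j) = j² - 15*j
K(A) = -4*A (K(A) = -4*(A + 0*A) = -4*(A + 0) = -4*A)
(G(H(6)) - 240)/(K(-17) - 3754) = (1*(-15 + 1) - 240)/(-4*(-17) - 3754) = (1*(-14) - 240)/(68 - 3754) = (-14 - 240)/(-3686) = -254*(-1/3686) = 127/1843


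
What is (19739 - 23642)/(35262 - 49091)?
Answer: 3903/13829 ≈ 0.28223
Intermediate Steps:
(19739 - 23642)/(35262 - 49091) = -3903/(-13829) = -3903*(-1/13829) = 3903/13829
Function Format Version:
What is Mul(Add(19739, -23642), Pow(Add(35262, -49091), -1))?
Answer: Rational(3903, 13829) ≈ 0.28223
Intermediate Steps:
Mul(Add(19739, -23642), Pow(Add(35262, -49091), -1)) = Mul(-3903, Pow(-13829, -1)) = Mul(-3903, Rational(-1, 13829)) = Rational(3903, 13829)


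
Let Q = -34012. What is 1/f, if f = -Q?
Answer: 1/34012 ≈ 2.9401e-5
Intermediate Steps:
f = 34012 (f = -1*(-34012) = 34012)
1/f = 1/34012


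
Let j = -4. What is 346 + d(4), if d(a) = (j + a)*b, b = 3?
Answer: 346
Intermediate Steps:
d(a) = -12 + 3*a (d(a) = (-4 + a)*3 = -12 + 3*a)
346 + d(4) = 346 + (-12 + 3*4) = 346 + (-12 + 12) = 346 + 0 = 346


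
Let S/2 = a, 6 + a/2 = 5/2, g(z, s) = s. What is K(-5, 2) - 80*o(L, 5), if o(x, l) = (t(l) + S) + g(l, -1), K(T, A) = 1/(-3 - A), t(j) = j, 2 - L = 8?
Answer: 3999/5 ≈ 799.80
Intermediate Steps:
L = -6 (L = 2 - 1*8 = 2 - 8 = -6)
a = -7 (a = -12 + 2*(5/2) = -12 + 5 = -7)
S = -14 (S = 2*(-7) = -14)
o(x, l) = -15 + l (o(x, l) = (l - 14) - 1 = (-14 + l) - 1 = -15 + l)
K(-5, 2) - 80*o(L, 5) = -1/(3 + 2) - 80*(-15 + 5) = -1/5 - 80*(-10) = -1*⅕ + 800 = -⅕ + 800 = 3999/5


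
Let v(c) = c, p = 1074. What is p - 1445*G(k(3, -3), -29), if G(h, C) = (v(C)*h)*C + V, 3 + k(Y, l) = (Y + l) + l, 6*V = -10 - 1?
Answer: 43771159/6 ≈ 7.2952e+6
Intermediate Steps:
V = -11/6 (V = (-10 - 1)/6 = (⅙)*(-11) = -11/6 ≈ -1.8333)
k(Y, l) = -3 + Y + 2*l (k(Y, l) = -3 + ((Y + l) + l) = -3 + (Y + 2*l) = -3 + Y + 2*l)
G(h, C) = -11/6 + h*C² (G(h, C) = (C*h)*C - 11/6 = h*C² - 11/6 = -11/6 + h*C²)
p - 1445*G(k(3, -3), -29) = 1074 - 1445*(-11/6 + (-3 + 3 + 2*(-3))*(-29)²) = 1074 - 1445*(-11/6 + (-3 + 3 - 6)*841) = 1074 - 1445*(-11/6 - 6*841) = 1074 - 1445*(-11/6 - 5046) = 1074 - 1445*(-30287/6) = 1074 + 43764715/6 = 43771159/6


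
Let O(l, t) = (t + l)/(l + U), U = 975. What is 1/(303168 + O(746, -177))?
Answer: 1721/521752697 ≈ 3.2985e-6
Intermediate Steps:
O(l, t) = (l + t)/(975 + l) (O(l, t) = (t + l)/(l + 975) = (l + t)/(975 + l))
1/(303168 + O(746, -177)) = 1/(303168 + (746 - 177)/(975 + 746)) = 1/(303168 + 569/1721) = 1/(521752697/1721) = 1721/521752697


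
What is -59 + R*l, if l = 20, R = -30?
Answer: -659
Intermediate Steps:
-59 + R*l = -59 - 30*20 = -59 - 600 = -659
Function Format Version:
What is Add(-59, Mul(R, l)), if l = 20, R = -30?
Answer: -659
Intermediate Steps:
Add(-59, Mul(R, l)) = Add(-59, Mul(-30, 20)) = Add(-59, -600) = -659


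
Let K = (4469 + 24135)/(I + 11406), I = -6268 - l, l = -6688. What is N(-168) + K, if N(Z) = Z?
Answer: -979082/5913 ≈ -165.58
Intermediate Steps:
I = 420 (I = -6268 - 1*(-6688) = -6268 + 6688 = 420)
K = 14302/5913 (K = (4469 + 24135)/(420 + 11406) = 28604/11826 = 28604*(1/11826) = 14302/5913 ≈ 2.4187)
N(-168) + K = -168 + 14302/5913 = -979082/5913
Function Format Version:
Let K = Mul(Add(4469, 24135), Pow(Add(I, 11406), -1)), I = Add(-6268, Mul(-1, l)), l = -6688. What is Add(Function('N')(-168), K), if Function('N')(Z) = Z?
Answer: Rational(-979082, 5913) ≈ -165.58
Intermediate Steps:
I = 420 (I = Add(-6268, Mul(-1, -6688)) = Add(-6268, 6688) = 420)
K = Rational(14302, 5913) (K = Mul(Add(4469, 24135), Pow(Add(420, 11406), -1)) = Mul(28604, Pow(11826, -1)) = Mul(28604, Rational(1, 11826)) = Rational(14302, 5913) ≈ 2.4187)
Add(Function('N')(-168), K) = Add(-168, Rational(14302, 5913)) = Rational(-979082, 5913)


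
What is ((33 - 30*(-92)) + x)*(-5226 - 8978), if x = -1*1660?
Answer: -16093132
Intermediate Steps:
x = -1660
((33 - 30*(-92)) + x)*(-5226 - 8978) = ((33 - 30*(-92)) - 1660)*(-5226 - 8978) = ((33 + 2760) - 1660)*(-14204) = (2793 - 1660)*(-14204) = 1133*(-14204) = -16093132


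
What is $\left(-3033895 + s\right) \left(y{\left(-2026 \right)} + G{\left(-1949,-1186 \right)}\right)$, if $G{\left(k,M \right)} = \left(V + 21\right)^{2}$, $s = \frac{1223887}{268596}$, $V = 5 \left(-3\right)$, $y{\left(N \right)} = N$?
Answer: $\frac{810816383345335}{134298} \approx 6.0374 \cdot 10^{9}$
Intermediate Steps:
$V = -15$
$s = \frac{1223887}{268596}$ ($s = 1223887 \cdot \frac{1}{268596} = \frac{1223887}{268596} \approx 4.5566$)
$G{\left(k,M \right)} = 36$ ($G{\left(k,M \right)} = \left(-15 + 21\right)^{2} = 6^{2} = 36$)
$\left(-3033895 + s\right) \left(y{\left(-2026 \right)} + G{\left(-1949,-1186 \right)}\right) = \left(-3033895 + \frac{1223887}{268596}\right) \left(-2026 + 36\right) = \left(- \frac{814890837533}{268596}\right) \left(-1990\right) = \frac{810816383345335}{134298}$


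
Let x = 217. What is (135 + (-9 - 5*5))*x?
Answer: 21917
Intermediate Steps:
(135 + (-9 - 5*5))*x = (135 + (-9 - 5*5))*217 = (135 + (-9 - 25))*217 = (135 - 34)*217 = 101*217 = 21917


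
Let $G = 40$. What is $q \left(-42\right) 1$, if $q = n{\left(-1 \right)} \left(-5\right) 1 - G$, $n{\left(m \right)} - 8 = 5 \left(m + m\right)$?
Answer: $1260$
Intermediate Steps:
$n{\left(m \right)} = 8 + 10 m$ ($n{\left(m \right)} = 8 + 5 \left(m + m\right) = 8 + 5 \cdot 2 m = 8 + 10 m$)
$q = -30$ ($q = \left(8 + 10 \left(-1\right)\right) \left(-5\right) 1 - 40 = \left(8 - 10\right) \left(-5\right) 1 - 40 = \left(-2\right) \left(-5\right) 1 - 40 = 10 \cdot 1 - 40 = 10 - 40 = -30$)
$q \left(-42\right) 1 = \left(-30\right) \left(-42\right) 1 = 1260 \cdot 1 = 1260$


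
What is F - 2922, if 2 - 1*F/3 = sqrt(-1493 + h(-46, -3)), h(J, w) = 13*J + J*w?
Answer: -2916 - 9*I*sqrt(217) ≈ -2916.0 - 132.58*I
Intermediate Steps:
F = 6 - 9*I*sqrt(217) (F = 6 - 3*sqrt(-1493 - 46*(13 - 3)) = 6 - 3*sqrt(-1493 - 46*10) = 6 - 3*sqrt(-1493 - 460) = 6 - 9*I*sqrt(217) ≈ 6.0 - 132.58*I)
F - 2922 = (6 - 9*I*sqrt(217)) - 2922 = -2916 - 9*I*sqrt(217)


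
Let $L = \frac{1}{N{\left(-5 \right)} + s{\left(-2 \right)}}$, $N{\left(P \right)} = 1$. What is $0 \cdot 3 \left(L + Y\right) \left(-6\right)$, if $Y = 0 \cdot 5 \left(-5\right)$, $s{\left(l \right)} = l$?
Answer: $0$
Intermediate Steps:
$Y = 0$ ($Y = 0 \left(-5\right) = 0$)
$L = -1$ ($L = \frac{1}{1 - 2} = \frac{1}{-1} = -1$)
$0 \cdot 3 \left(L + Y\right) \left(-6\right) = 0 \cdot 3 \left(-1 + 0\right) \left(-6\right) = 0 \cdot 3 \left(-1\right) \left(-6\right) = 0 \left(-3\right) \left(-6\right) = 0 \left(-6\right) = 0$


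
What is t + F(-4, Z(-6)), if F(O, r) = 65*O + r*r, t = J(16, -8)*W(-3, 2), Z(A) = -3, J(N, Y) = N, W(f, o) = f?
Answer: -299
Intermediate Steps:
t = -48 (t = 16*(-3) = -48)
F(O, r) = r**2 + 65*O (F(O, r) = 65*O + r**2 = r**2 + 65*O)
t + F(-4, Z(-6)) = -48 + ((-3)**2 + 65*(-4)) = -48 + (9 - 260) = -48 - 251 = -299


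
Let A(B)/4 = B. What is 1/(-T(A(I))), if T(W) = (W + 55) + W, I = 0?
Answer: -1/55 ≈ -0.018182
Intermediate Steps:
A(B) = 4*B
T(W) = 55 + 2*W (T(W) = (55 + W) + W = 55 + 2*W)
1/(-T(A(I))) = 1/(-(55 + 2*(4*0))) = 1/(-(55 + 2*0)) = 1/(-(55 + 0)) = 1/(-1*55) = 1/(-55) = -1/55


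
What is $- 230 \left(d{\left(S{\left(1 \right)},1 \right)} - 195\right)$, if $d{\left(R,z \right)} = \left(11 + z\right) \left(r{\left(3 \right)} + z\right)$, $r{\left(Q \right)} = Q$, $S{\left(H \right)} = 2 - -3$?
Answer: $33810$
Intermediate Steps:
$S{\left(H \right)} = 5$ ($S{\left(H \right)} = 2 + 3 = 5$)
$d{\left(R,z \right)} = \left(3 + z\right) \left(11 + z\right)$ ($d{\left(R,z \right)} = \left(11 + z\right) \left(3 + z\right) = \left(3 + z\right) \left(11 + z\right)$)
$- 230 \left(d{\left(S{\left(1 \right)},1 \right)} - 195\right) = - 230 \left(\left(33 + 1^{2} + 14 \cdot 1\right) - 195\right) = - 230 \left(\left(33 + 1 + 14\right) - 195\right) = - 230 \left(48 - 195\right) = \left(-230\right) \left(-147\right) = 33810$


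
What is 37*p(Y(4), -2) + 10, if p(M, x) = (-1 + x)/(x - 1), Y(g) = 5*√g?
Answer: 47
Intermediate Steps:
p(M, x) = 1 (p(M, x) = (-1 + x)/(-1 + x) = 1)
37*p(Y(4), -2) + 10 = 37*1 + 10 = 37 + 10 = 47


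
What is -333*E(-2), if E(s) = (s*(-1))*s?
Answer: 1332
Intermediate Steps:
E(s) = -s² (E(s) = (-s)*s = -s²)
-333*E(-2) = -(-333)*(-2)² = -(-333)*4 = -333*(-4) = 1332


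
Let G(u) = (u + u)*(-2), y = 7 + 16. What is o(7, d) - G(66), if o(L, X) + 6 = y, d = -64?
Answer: 281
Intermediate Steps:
y = 23
G(u) = -4*u (G(u) = (2*u)*(-2) = -4*u)
o(L, X) = 17 (o(L, X) = -6 + 23 = 17)
o(7, d) - G(66) = 17 - (-4)*66 = 17 - 1*(-264) = 17 + 264 = 281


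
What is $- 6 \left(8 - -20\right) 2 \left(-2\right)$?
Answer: $672$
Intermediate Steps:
$- 6 \left(8 - -20\right) 2 \left(-2\right) = - 6 \left(8 + 20\right) \left(-4\right) = \left(-6\right) 28 \left(-4\right) = \left(-168\right) \left(-4\right) = 672$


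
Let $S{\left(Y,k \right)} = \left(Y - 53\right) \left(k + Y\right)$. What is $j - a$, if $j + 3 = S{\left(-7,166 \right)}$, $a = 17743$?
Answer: $-27286$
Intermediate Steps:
$S{\left(Y,k \right)} = \left(-53 + Y\right) \left(Y + k\right)$
$j = -9543$ ($j = -3 - \left(9589 - 49\right) = -3 + \left(49 + 371 - 8798 - 1162\right) = -3 - 9540 = -9543$)
$j - a = -9543 - 17743 = -27286$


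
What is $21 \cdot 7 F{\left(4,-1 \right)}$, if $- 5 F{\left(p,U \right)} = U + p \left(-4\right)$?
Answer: $\frac{2499}{5} \approx 499.8$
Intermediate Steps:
$F{\left(p,U \right)} = - \frac{U}{5} + \frac{4 p}{5}$ ($F{\left(p,U \right)} = - \frac{U + p \left(-4\right)}{5} = - \frac{U - 4 p}{5} = - \frac{U}{5} + \frac{4 p}{5}$)
$21 \cdot 7 F{\left(4,-1 \right)} = 21 \cdot 7 \left(\left(- \frac{1}{5}\right) \left(-1\right) + \frac{4}{5} \cdot 4\right) = 147 \left(\frac{1}{5} + \frac{16}{5}\right) = 147 \cdot \frac{17}{5} = \frac{2499}{5}$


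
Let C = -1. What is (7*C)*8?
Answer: -56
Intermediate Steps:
(7*C)*8 = (7*(-1))*8 = -7*8 = -56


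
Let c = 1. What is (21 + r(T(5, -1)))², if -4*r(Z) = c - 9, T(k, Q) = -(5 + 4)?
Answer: 529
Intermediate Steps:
T(k, Q) = -9 (T(k, Q) = -1*9 = -9)
r(Z) = 2 (r(Z) = -(1 - 9)/4 = -¼*(-8) = 2)
(21 + r(T(5, -1)))² = (21 + 2)² = 23² = 529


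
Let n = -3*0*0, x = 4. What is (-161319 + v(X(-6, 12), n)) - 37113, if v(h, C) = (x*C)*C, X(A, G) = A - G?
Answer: -198432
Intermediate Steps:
n = 0 (n = 0*0 = 0)
v(h, C) = 4*C² (v(h, C) = (4*C)*C = 4*C²)
(-161319 + v(X(-6, 12), n)) - 37113 = (-161319 + 4*0²) - 37113 = (-161319 + 4*0) - 37113 = (-161319 + 0) - 37113 = -161319 - 37113 = -198432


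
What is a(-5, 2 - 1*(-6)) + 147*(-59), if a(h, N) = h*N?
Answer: -8713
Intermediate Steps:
a(h, N) = N*h
a(-5, 2 - 1*(-6)) + 147*(-59) = (2 - 1*(-6))*(-5) + 147*(-59) = (2 + 6)*(-5) - 8673 = 8*(-5) - 8673 = -40 - 8673 = -8713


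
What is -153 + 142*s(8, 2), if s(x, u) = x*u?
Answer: 2119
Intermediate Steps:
s(x, u) = u*x
-153 + 142*s(8, 2) = -153 + 142*(2*8) = -153 + 142*16 = -153 + 2272 = 2119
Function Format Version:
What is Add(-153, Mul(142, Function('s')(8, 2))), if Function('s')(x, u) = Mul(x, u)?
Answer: 2119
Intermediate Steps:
Function('s')(x, u) = Mul(u, x)
Add(-153, Mul(142, Function('s')(8, 2))) = Add(-153, Mul(142, Mul(2, 8))) = Add(-153, Mul(142, 16)) = Add(-153, 2272) = 2119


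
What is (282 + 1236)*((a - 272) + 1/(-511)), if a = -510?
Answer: -606597354/511 ≈ -1.1871e+6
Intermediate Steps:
(282 + 1236)*((a - 272) + 1/(-511)) = (282 + 1236)*((-510 - 272) + 1/(-511)) = 1518*(-782 - 1/511) = 1518*(-399603/511) = -606597354/511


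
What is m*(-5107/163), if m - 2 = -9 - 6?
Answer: 66391/163 ≈ 407.31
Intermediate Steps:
m = -13 (m = 2 + (-9 - 6) = 2 - 15 = -13)
m*(-5107/163) = -(-66391)/163 = -13*(-5107/163) = 66391/163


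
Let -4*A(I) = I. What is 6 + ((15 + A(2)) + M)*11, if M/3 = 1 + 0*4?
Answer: 397/2 ≈ 198.50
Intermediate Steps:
A(I) = -I/4
M = 3 (M = 3*(1 + 0*4) = 3*(1 + 0) = 3*1 = 3)
6 + ((15 + A(2)) + M)*11 = 6 + ((15 - 1/4*2) + 3)*11 = 6 + ((15 - 1/2) + 3)*11 = 6 + (29/2 + 3)*11 = 6 + (35/2)*11 = 6 + 385/2 = 397/2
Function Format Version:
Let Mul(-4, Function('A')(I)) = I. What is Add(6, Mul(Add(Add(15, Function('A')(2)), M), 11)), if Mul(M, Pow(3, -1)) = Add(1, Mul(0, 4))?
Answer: Rational(397, 2) ≈ 198.50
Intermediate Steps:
Function('A')(I) = Mul(Rational(-1, 4), I)
M = 3 (M = Mul(3, Add(1, Mul(0, 4))) = Mul(3, Add(1, 0)) = Mul(3, 1) = 3)
Add(6, Mul(Add(Add(15, Function('A')(2)), M), 11)) = Add(6, Mul(Add(Add(15, Mul(Rational(-1, 4), 2)), 3), 11)) = Add(6, Mul(Add(Add(15, Rational(-1, 2)), 3), 11)) = Add(6, Mul(Add(Rational(29, 2), 3), 11)) = Add(6, Mul(Rational(35, 2), 11)) = Add(6, Rational(385, 2)) = Rational(397, 2)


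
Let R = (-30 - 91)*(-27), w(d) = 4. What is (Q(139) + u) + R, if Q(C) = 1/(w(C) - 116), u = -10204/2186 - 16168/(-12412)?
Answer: 1239710607637/379856848 ≈ 3263.6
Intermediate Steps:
u = -11413600/3391579 (u = -10204*1/2186 - 16168*(-1/12412) = -5102/1093 + 4042/3103 = -11413600/3391579 ≈ -3.3653)
Q(C) = -1/112 (Q(C) = 1/(4 - 116) = 1/(-112) = -1/112)
R = 3267 (R = -121*(-27) = 3267)
(Q(139) + u) + R = (-1/112 - 11413600/3391579) + 3267 = -1281714779/379856848 + 3267 = 1239710607637/379856848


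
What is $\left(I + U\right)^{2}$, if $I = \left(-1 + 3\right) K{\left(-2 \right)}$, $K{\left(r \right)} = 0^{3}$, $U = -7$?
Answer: $49$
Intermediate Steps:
$K{\left(r \right)} = 0$
$I = 0$ ($I = \left(-1 + 3\right) 0 = 2 \cdot 0 = 0$)
$\left(I + U\right)^{2} = \left(0 - 7\right)^{2} = \left(-7\right)^{2} = 49$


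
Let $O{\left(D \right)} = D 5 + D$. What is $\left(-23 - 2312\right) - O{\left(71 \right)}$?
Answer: $-2761$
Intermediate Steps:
$O{\left(D \right)} = 6 D$ ($O{\left(D \right)} = 5 D + D = 6 D$)
$\left(-23 - 2312\right) - O{\left(71 \right)} = \left(-23 - 2312\right) - 6 \cdot 71 = \left(-23 - 2312\right) - 426 = -2335 - 426 = -2761$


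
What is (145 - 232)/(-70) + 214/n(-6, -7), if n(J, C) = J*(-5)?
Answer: 1759/210 ≈ 8.3762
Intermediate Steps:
n(J, C) = -5*J
(145 - 232)/(-70) + 214/n(-6, -7) = (145 - 232)/(-70) + 214/((-5*(-6))) = -87*(-1/70) + 214/30 = 87/70 + 214*(1/30) = 87/70 + 107/15 = 1759/210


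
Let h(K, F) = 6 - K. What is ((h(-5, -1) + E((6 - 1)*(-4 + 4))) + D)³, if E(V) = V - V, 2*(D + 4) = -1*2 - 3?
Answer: 729/8 ≈ 91.125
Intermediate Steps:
D = -13/2 (D = -4 + (-1*2 - 3)/2 = -4 + (-2 - 3)/2 = -4 + (½)*(-5) = -4 - 5/2 = -13/2 ≈ -6.5000)
E(V) = 0
((h(-5, -1) + E((6 - 1)*(-4 + 4))) + D)³ = (((6 - 1*(-5)) + 0) - 13/2)³ = (((6 + 5) + 0) - 13/2)³ = ((11 + 0) - 13/2)³ = (11 - 13/2)³ = (9/2)³ = 729/8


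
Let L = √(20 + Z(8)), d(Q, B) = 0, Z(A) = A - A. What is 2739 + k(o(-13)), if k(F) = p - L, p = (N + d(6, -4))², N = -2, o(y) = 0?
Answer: 2743 - 2*√5 ≈ 2738.5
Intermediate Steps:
Z(A) = 0
p = 4 (p = (-2 + 0)² = (-2)² = 4)
L = 2*√5 (L = √(20 + 0) = √20 = 2*√5 ≈ 4.4721)
k(F) = 4 - 2*√5
2739 + k(o(-13)) = 2739 + (4 - 2*√5) = 2743 - 2*√5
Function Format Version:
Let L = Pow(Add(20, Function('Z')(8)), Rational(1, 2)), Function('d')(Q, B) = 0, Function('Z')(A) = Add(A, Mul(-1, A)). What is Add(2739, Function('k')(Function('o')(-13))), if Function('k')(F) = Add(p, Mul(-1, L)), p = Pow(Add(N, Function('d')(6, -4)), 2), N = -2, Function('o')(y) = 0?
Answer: Add(2743, Mul(-2, Pow(5, Rational(1, 2)))) ≈ 2738.5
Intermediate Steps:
Function('Z')(A) = 0
p = 4 (p = Pow(Add(-2, 0), 2) = Pow(-2, 2) = 4)
L = Mul(2, Pow(5, Rational(1, 2))) (L = Pow(Add(20, 0), Rational(1, 2)) = Pow(20, Rational(1, 2)) = Mul(2, Pow(5, Rational(1, 2))) ≈ 4.4721)
Function('k')(F) = Add(4, Mul(-2, Pow(5, Rational(1, 2)))) (Function('k')(F) = Add(4, Mul(-1, Mul(2, Pow(5, Rational(1, 2))))) = Add(4, Mul(-2, Pow(5, Rational(1, 2)))))
Add(2739, Function('k')(Function('o')(-13))) = Add(2739, Add(4, Mul(-2, Pow(5, Rational(1, 2))))) = Add(2743, Mul(-2, Pow(5, Rational(1, 2))))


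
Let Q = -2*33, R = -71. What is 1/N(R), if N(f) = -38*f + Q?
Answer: 1/2632 ≈ 0.00037994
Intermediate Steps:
Q = -66
N(f) = -66 - 38*f (N(f) = -38*f - 66 = -66 - 38*f)
1/N(R) = 1/(-66 - 38*(-71)) = 1/(-66 + 2698) = 1/2632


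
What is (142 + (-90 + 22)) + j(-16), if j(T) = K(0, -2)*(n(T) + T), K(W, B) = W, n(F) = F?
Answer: 74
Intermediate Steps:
j(T) = 0 (j(T) = 0*(T + T) = 0*(2*T) = 0)
(142 + (-90 + 22)) + j(-16) = (142 + (-90 + 22)) + 0 = (142 - 68) + 0 = 74 + 0 = 74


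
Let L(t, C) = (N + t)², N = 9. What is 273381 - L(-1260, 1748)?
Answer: -1291620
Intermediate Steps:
L(t, C) = (9 + t)²
273381 - L(-1260, 1748) = 273381 - (9 - 1260)² = 273381 - 1*(-1251)² = 273381 - 1*1565001 = 273381 - 1565001 = -1291620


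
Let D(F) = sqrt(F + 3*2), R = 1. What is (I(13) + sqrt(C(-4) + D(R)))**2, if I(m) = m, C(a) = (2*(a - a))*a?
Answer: (13 + 7**(1/4))**2 ≈ 213.94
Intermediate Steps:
C(a) = 0 (C(a) = (2*0)*a = 0*a = 0)
D(F) = sqrt(6 + F) (D(F) = sqrt(F + 6) = sqrt(6 + F))
(I(13) + sqrt(C(-4) + D(R)))**2 = (13 + sqrt(0 + sqrt(6 + 1)))**2 = (13 + sqrt(0 + sqrt(7)))**2 = (13 + sqrt(sqrt(7)))**2 = (13 + 7**(1/4))**2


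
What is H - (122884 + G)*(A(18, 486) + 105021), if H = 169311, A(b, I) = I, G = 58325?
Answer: -19118648652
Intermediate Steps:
H - (122884 + G)*(A(18, 486) + 105021) = 169311 - (122884 + 58325)*(486 + 105021) = 169311 - 181209*105507 = 169311 - 1*19118817963 = 169311 - 19118817963 = -19118648652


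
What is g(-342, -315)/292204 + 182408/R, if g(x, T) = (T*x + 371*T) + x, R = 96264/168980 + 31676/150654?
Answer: 356327229551393721/1523571233668 ≈ 2.3388e+5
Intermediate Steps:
R = 20856268/26741085 (R = 96264*(1/168980) + 31676*(1/150654) = 3438/6035 + 15838/75327 = 20856268/26741085 ≈ 0.77993)
g(x, T) = x + 371*T + T*x (g(x, T) = (371*T + T*x) + x = x + 371*T + T*x)
g(-342, -315)/292204 + 182408/R = (-342 + 371*(-315) - 315*(-342))/292204 + 182408/(20856268/26741085) = (-342 - 116865 + 107730)*(1/292204) + 182408*(26741085/20856268) = -9477*1/292204 + 1219446958170/5214067 = -9477/292204 + 1219446958170/5214067 = 356327229551393721/1523571233668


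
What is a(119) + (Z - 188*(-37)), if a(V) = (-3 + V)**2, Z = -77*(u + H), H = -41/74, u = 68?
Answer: 1126181/74 ≈ 15219.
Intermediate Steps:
H = -41/74 (H = -41*1/74 = -41/74 ≈ -0.55405)
Z = -384307/74 (Z = -77*(68 - 41/74) = -77*4991/74 = -384307/74 ≈ -5193.3)
a(119) + (Z - 188*(-37)) = (-3 + 119)**2 + (-384307/74 - 188*(-37)) = 116**2 + (-384307/74 - 1*(-6956)) = 13456 + (-384307/74 + 6956) = 13456 + 130437/74 = 1126181/74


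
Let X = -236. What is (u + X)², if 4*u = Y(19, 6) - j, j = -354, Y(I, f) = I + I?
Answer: 19044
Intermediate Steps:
Y(I, f) = 2*I
u = 98 (u = (2*19 - 1*(-354))/4 = (38 + 354)/4 = (¼)*392 = 98)
(u + X)² = (98 - 236)² = (-138)² = 19044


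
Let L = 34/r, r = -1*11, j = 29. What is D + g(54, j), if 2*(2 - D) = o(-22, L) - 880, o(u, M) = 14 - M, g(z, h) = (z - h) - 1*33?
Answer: 4680/11 ≈ 425.45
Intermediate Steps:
r = -11
L = -34/11 (L = 34/(-11) = 34*(-1/11) = -34/11 ≈ -3.0909)
g(z, h) = -33 + z - h (g(z, h) = (z - h) - 33 = -33 + z - h)
D = 4768/11 (D = 2 - ((14 - 1*(-34/11)) - 880)/2 = 2 - ((14 + 34/11) - 880)/2 = 2 - (188/11 - 880)/2 = 2 - ½*(-9492/11) = 2 + 4746/11 = 4768/11 ≈ 433.45)
D + g(54, j) = 4768/11 + (-33 + 54 - 1*29) = 4768/11 + (-33 + 54 - 29) = 4768/11 - 8 = 4680/11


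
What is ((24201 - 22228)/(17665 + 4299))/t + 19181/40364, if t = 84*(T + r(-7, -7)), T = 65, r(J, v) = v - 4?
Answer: 477764452399/1005353252064 ≈ 0.47522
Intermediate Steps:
r(J, v) = -4 + v
t = 4536 (t = 84*(65 + (-4 - 7)) = 84*(65 - 11) = 84*54 = 4536)
((24201 - 22228)/(17665 + 4299))/t + 19181/40364 = ((24201 - 22228)/(17665 + 4299))/4536 + 19181/40364 = (1973/21964)*(1/4536) + 19181*(1/40364) = (1973*(1/21964))*(1/4536) + 19181/40364 = (1973/21964)*(1/4536) + 19181/40364 = 1973/99628704 + 19181/40364 = 477764452399/1005353252064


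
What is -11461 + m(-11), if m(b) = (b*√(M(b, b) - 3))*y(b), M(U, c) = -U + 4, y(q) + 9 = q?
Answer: -11461 + 440*√3 ≈ -10699.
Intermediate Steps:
y(q) = -9 + q
M(U, c) = 4 - U
m(b) = b*√(1 - b)*(-9 + b) (m(b) = (b*√((4 - b) - 3))*(-9 + b) = (b*√(1 - b))*(-9 + b) = b*√(1 - b)*(-9 + b))
-11461 + m(-11) = -11461 - 11*√(1 - 1*(-11))*(-9 - 11) = -11461 - 11*√(1 + 11)*(-20) = -11461 - 11*√12*(-20) = -11461 - 11*2*√3*(-20) = -11461 + 440*√3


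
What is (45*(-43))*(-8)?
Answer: 15480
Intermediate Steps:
(45*(-43))*(-8) = -1935*(-8) = 15480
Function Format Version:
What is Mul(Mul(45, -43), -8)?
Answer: 15480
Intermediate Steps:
Mul(Mul(45, -43), -8) = Mul(-1935, -8) = 15480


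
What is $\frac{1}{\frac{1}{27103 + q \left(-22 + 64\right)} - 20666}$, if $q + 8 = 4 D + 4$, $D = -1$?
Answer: $- \frac{26767}{553166821} \approx -4.8389 \cdot 10^{-5}$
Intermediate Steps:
$q = -8$ ($q = -8 + \left(4 \left(-1\right) + 4\right) = -8 + \left(-4 + 4\right) = -8 + 0 = -8$)
$\frac{1}{\frac{1}{27103 + q \left(-22 + 64\right)} - 20666} = \frac{1}{\frac{1}{27103 - 8 \left(-22 + 64\right)} - 20666} = \frac{1}{\frac{1}{27103 - 336} - 20666} = \frac{1}{\frac{1}{26767} - 20666} = \frac{1}{- \frac{553166821}{26767}} = - \frac{26767}{553166821}$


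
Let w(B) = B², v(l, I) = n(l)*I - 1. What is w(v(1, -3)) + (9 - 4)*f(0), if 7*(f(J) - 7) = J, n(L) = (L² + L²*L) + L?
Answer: 135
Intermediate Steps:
n(L) = L + L² + L³ (n(L) = (L² + L³) + L = L + L² + L³)
f(J) = 7 + J/7
v(l, I) = -1 + I*l*(1 + l + l²) (v(l, I) = (l*(1 + l + l²))*I - 1 = I*l*(1 + l + l²) - 1 = -1 + I*l*(1 + l + l²))
w(v(1, -3)) + (9 - 4)*f(0) = (-1 - 3*1*(1 + 1 + 1²))² + (9 - 4)*(7 + (⅐)*0) = (-1 - 3*1*(1 + 1 + 1))² + 5*(7 + 0) = (-1 - 3*1*3)² + 5*7 = (-1 - 9)² + 35 = (-10)² + 35 = 100 + 35 = 135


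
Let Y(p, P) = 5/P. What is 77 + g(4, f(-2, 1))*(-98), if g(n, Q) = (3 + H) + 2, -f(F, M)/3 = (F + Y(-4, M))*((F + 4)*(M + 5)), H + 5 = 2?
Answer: -119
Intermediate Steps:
H = -3 (H = -5 + 2 = -3)
f(F, M) = -3*(4 + F)*(5 + M)*(F + 5/M) (f(F, M) = -3*(F + 5/M)*(F + 4)*(M + 5) = -3*(F + 5/M)*(4 + F)*(5 + M) = -3*(4 + F)*(5 + M)*(F + 5/M))
g(n, Q) = 2 (g(n, Q) = (3 - 3) + 2 = 0 + 2 = 2)
77 + g(4, f(-2, 1))*(-98) = 77 + 2*(-98) = 77 - 196 = -119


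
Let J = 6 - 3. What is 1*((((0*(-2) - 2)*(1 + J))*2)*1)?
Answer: -16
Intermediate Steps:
J = 3
1*((((0*(-2) - 2)*(1 + J))*2)*1) = 1*((((0*(-2) - 2)*(1 + 3))*2)*1) = 1*((((0 - 2)*4)*2)*1) = 1*((-2*4*2)*1) = 1*(-8*2*1) = 1*(-16*1) = 1*(-16) = -16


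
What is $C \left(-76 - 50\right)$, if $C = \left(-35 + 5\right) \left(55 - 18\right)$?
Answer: $139860$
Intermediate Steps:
$C = -1110$ ($C = \left(-30\right) 37 = -1110$)
$C \left(-76 - 50\right) = - 1110 \left(-76 - 50\right) = \left(-1110\right) \left(-126\right) = 139860$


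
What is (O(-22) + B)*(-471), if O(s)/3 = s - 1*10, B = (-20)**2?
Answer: -143184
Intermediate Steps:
B = 400
O(s) = -30 + 3*s (O(s) = 3*(s - 1*10) = 3*(s - 10) = 3*(-10 + s) = -30 + 3*s)
(O(-22) + B)*(-471) = ((-30 + 3*(-22)) + 400)*(-471) = ((-30 - 66) + 400)*(-471) = (-96 + 400)*(-471) = 304*(-471) = -143184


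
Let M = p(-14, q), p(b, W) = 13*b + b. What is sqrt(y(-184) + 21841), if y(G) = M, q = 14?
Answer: 3*sqrt(2405) ≈ 147.12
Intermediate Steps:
p(b, W) = 14*b
M = -196 (M = 14*(-14) = -196)
y(G) = -196
sqrt(y(-184) + 21841) = sqrt(-196 + 21841) = sqrt(21645) = 3*sqrt(2405)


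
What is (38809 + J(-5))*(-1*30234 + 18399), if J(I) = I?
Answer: -459245340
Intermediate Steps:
(38809 + J(-5))*(-1*30234 + 18399) = (38809 - 5)*(-1*30234 + 18399) = 38804*(-30234 + 18399) = 38804*(-11835) = -459245340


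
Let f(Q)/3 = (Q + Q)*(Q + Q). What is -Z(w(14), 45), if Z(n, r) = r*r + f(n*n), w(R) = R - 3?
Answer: -177717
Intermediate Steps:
w(R) = -3 + R
f(Q) = 12*Q² (f(Q) = 3*((Q + Q)*(Q + Q)) = 3*((2*Q)*(2*Q)) = 3*(4*Q²) = 12*Q²)
Z(n, r) = r² + 12*n⁴ (Z(n, r) = r*r + 12*(n*n)² = r² + 12*(n²)² = r² + 12*n⁴)
-Z(w(14), 45) = -(45² + 12*(-3 + 14)⁴) = -(2025 + 12*11⁴) = -(2025 + 12*14641) = -(2025 + 175692) = -1*177717 = -177717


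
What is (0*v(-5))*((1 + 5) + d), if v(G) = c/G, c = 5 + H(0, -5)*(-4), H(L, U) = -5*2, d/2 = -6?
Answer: 0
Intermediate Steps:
d = -12 (d = 2*(-6) = -12)
H(L, U) = -10
c = 45 (c = 5 - 10*(-4) = 5 + 40 = 45)
v(G) = 45/G
(0*v(-5))*((1 + 5) + d) = (0*(45/(-5)))*((1 + 5) - 12) = (0*(45*(-1/5)))*(6 - 12) = (0*(-9))*(-6) = 0*(-6) = 0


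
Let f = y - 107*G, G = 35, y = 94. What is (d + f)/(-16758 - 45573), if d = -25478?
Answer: 29129/62331 ≈ 0.46733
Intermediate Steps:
f = -3651 (f = 94 - 107*35 = 94 - 3745 = -3651)
(d + f)/(-16758 - 45573) = (-25478 - 3651)/(-16758 - 45573) = -29129/(-62331) = -29129*(-1/62331) = 29129/62331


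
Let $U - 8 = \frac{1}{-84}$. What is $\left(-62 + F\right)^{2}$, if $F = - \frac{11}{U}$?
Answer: $\frac{14945956}{3721} \approx 4016.6$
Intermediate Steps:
$U = \frac{671}{84}$ ($U = 8 + \frac{1}{-84} = 8 - \frac{1}{84} = \frac{671}{84} \approx 7.9881$)
$F = - \frac{84}{61}$ ($F = - \frac{11}{\frac{671}{84}} = \left(-11\right) \frac{84}{671} = - \frac{84}{61} \approx -1.377$)
$\left(-62 + F\right)^{2} = \left(-62 - \frac{84}{61}\right)^{2} = \left(- \frac{3866}{61}\right)^{2} = \frac{14945956}{3721}$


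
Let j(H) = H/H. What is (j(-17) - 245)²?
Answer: 59536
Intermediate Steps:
j(H) = 1
(j(-17) - 245)² = (1 - 245)² = (-244)² = 59536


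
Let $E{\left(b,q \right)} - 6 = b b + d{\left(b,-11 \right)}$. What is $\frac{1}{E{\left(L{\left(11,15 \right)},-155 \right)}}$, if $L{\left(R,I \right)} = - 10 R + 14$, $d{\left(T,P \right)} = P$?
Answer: $\frac{1}{9211} \approx 0.00010857$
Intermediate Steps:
$L{\left(R,I \right)} = 14 - 10 R$
$E{\left(b,q \right)} = -5 + b^{2}$ ($E{\left(b,q \right)} = 6 + \left(b b - 11\right) = 6 + \left(b^{2} - 11\right) = 6 + \left(-11 + b^{2}\right) = -5 + b^{2}$)
$\frac{1}{E{\left(L{\left(11,15 \right)},-155 \right)}} = \frac{1}{-5 + \left(14 - 110\right)^{2}} = \frac{1}{-5 + \left(-96\right)^{2}} = \frac{1}{-5 + 9216} = \frac{1}{9211}$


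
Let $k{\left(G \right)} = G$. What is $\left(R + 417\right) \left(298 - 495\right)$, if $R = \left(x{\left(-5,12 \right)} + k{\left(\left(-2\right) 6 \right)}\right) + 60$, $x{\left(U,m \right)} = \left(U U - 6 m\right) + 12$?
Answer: $-84710$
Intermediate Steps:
$x{\left(U,m \right)} = 12 + U^{2} - 6 m$ ($x{\left(U,m \right)} = \left(U^{2} - 6 m\right) + 12 = 12 + U^{2} - 6 m$)
$R = 13$ ($R = \left(\left(12 + \left(-5\right)^{2} - 72\right) - 12\right) + 60 = \left(\left(12 + 25 - 72\right) - 12\right) + 60 = \left(-35 - 12\right) + 60 = -47 + 60 = 13$)
$\left(R + 417\right) \left(298 - 495\right) = \left(13 + 417\right) \left(298 - 495\right) = 430 \left(-197\right) = -84710$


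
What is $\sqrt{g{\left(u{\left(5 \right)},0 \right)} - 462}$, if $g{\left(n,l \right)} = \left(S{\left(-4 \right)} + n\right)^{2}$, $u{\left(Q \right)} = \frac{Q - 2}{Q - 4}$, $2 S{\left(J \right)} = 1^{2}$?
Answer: $\frac{i \sqrt{1799}}{2} \approx 21.207 i$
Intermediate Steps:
$S{\left(J \right)} = \frac{1}{2}$ ($S{\left(J \right)} = \frac{1^{2}}{2} = \frac{1}{2} \cdot 1 = \frac{1}{2}$)
$u{\left(Q \right)} = \frac{-2 + Q}{-4 + Q}$
$g{\left(n,l \right)} = \left(\frac{1}{2} + n\right)^{2}$
$\sqrt{g{\left(u{\left(5 \right)},0 \right)} - 462} = \sqrt{\frac{\left(1 + 2 \frac{-2 + 5}{-4 + 5}\right)^{2}}{4} - 462} = \sqrt{\frac{\left(1 + 2 \cdot 1^{-1} \cdot 3\right)^{2}}{4} - 462} = \sqrt{\frac{\left(1 + 2 \cdot 1 \cdot 3\right)^{2}}{4} - 462} = \sqrt{\frac{\left(1 + 2 \cdot 3\right)^{2}}{4} - 462} = \sqrt{\frac{\left(1 + 6\right)^{2}}{4} - 462} = \sqrt{\frac{7^{2}}{4} - 462} = \sqrt{\frac{1}{4} \cdot 49 - 462} = \sqrt{\frac{49}{4} - 462} = \sqrt{- \frac{1799}{4}} = \frac{i \sqrt{1799}}{2}$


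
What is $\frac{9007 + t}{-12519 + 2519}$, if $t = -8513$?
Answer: $- \frac{247}{5000} \approx -0.0494$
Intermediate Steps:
$\frac{9007 + t}{-12519 + 2519} = \frac{9007 - 8513}{-12519 + 2519} = \frac{494}{-10000} = 494 \left(- \frac{1}{10000}\right) = - \frac{247}{5000}$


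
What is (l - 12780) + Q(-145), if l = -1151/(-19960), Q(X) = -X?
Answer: -252193449/19960 ≈ -12635.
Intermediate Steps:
l = 1151/19960 (l = -1151*(-1/19960) = 1151/19960 ≈ 0.057665)
(l - 12780) + Q(-145) = (1151/19960 - 12780) - 1*(-145) = -255087649/19960 + 145 = -252193449/19960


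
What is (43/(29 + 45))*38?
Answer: 817/37 ≈ 22.081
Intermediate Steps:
(43/(29 + 45))*38 = (43/74)*38 = 817/37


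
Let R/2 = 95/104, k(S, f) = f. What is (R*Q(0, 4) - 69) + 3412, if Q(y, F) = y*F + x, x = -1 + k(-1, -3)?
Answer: 43364/13 ≈ 3335.7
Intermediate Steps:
x = -4 (x = -1 - 3 = -4)
R = 95/52 (R = 2*(95/104) = 95/52 ≈ 1.8269)
Q(y, F) = -4 + F*y (Q(y, F) = y*F - 4 = F*y - 4 = -4 + F*y)
(R*Q(0, 4) - 69) + 3412 = (95*(-4 + 4*0)/52 - 69) + 3412 = (95*(-4 + 0)/52 - 69) + 3412 = ((95/52)*(-4) - 69) + 3412 = (-95/13 - 69) + 3412 = -992/13 + 3412 = 43364/13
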